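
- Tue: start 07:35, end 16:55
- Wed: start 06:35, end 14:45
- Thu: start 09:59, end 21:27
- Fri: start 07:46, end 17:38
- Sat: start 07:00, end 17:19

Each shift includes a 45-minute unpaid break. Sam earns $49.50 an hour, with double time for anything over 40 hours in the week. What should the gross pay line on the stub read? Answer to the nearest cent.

$2514.60

Tue: 07:35–16:55 = 9 h 20 min; less 45 min break → 8 h 35 min
Wed: 06:35–14:45 = 8 h 10 min; less 45 min break → 7 h 25 min
Thu: 09:59–21:27 = 11 h 28 min; less 45 min break → 10 h 43 min
Fri: 07:46–17:38 = 9 h 52 min; less 45 min break → 9 h 7 min
Sat: 07:00–17:19 = 10 h 19 min; less 45 min break → 9 h 34 min
Total worked: 45 h 24 min = 2724 min.
Regular 40 h 0 min = 2400 min at $49.50/h; overtime 5 h 24 min = 324 min at $99.00/h.
Pay = (2400 × $49.50 + 324 × $99.00) ÷ 60 = $2514.60.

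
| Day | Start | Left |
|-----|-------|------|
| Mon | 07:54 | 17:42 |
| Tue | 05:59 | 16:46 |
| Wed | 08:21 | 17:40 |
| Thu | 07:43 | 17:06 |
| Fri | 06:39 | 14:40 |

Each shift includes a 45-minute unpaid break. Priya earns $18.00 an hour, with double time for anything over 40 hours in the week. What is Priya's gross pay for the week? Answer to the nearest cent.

Mon: 07:54–17:42 = 9 h 48 min; less 45 min break → 9 h 3 min
Tue: 05:59–16:46 = 10 h 47 min; less 45 min break → 10 h 2 min
Wed: 08:21–17:40 = 9 h 19 min; less 45 min break → 8 h 34 min
Thu: 07:43–17:06 = 9 h 23 min; less 45 min break → 8 h 38 min
Fri: 06:39–14:40 = 8 h 1 min; less 45 min break → 7 h 16 min
Total worked: 43 h 33 min = 2613 min.
Regular 40 h 0 min = 2400 min at $18.00/h; overtime 3 h 33 min = 213 min at $36.00/h.
Pay = (2400 × $18.00 + 213 × $36.00) ÷ 60 = $847.80.

$847.80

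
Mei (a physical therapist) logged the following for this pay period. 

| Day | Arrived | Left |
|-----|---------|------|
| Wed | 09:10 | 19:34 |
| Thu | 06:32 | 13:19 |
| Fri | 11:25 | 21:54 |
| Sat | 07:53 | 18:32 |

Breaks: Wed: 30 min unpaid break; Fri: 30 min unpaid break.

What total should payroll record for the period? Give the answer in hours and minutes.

37 h 19 min

Wed: 09:10–19:34 = 10 h 24 min; less 30 min break → 9 h 54 min
Thu: 06:32–13:19 = 6 h 47 min
Fri: 11:25–21:54 = 10 h 29 min; less 30 min break → 9 h 59 min
Sat: 07:53–18:32 = 10 h 39 min
Total: 9 h 54 min + 6 h 47 min + 9 h 59 min + 10 h 39 min = 37 h 19 min.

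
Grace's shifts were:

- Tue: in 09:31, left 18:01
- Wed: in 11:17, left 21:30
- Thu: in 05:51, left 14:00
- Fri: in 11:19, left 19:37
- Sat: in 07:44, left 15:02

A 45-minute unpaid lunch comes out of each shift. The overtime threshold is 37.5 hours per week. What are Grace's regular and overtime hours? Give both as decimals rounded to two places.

Tue: 09:31–18:01 = 8 h 30 min; less 45 min break → 7 h 45 min
Wed: 11:17–21:30 = 10 h 13 min; less 45 min break → 9 h 28 min
Thu: 05:51–14:00 = 8 h 9 min; less 45 min break → 7 h 24 min
Fri: 11:19–19:37 = 8 h 18 min; less 45 min break → 7 h 33 min
Sat: 07:44–15:02 = 7 h 18 min; less 45 min break → 6 h 33 min
Total worked: 38 h 43 min = 38.72 h.
Threshold 37.5 h → overtime 1 h 13 min, regular 37 h 30 min.

Regular 37.50 hours, overtime 1.22 hours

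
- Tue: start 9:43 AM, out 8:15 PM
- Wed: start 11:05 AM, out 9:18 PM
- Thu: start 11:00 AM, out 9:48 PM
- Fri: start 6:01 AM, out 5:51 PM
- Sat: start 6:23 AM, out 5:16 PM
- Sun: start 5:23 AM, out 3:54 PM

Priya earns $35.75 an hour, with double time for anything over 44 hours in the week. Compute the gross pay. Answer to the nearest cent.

$3059.01

Tue: 9:43 AM–8:15 PM = 10 h 32 min
Wed: 11:05 AM–9:18 PM = 10 h 13 min
Thu: 11:00 AM–9:48 PM = 10 h 48 min
Fri: 6:01 AM–5:51 PM = 11 h 50 min
Sat: 6:23 AM–5:16 PM = 10 h 53 min
Sun: 5:23 AM–3:54 PM = 10 h 31 min
Total worked: 64 h 47 min = 3887 min.
Regular 44 h 0 min = 2640 min at $35.75/h; overtime 20 h 47 min = 1247 min at $71.50/h.
Pay = (2640 × $35.75 + 1247 × $71.50) ÷ 60 = $3059.01.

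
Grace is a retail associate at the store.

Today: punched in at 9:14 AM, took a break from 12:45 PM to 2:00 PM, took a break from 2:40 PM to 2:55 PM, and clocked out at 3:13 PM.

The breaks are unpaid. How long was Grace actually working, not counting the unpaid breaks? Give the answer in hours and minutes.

Today: 9:14 AM–3:13 PM = 5 h 59 min; less 90 min break → 4 h 29 min

4 h 29 min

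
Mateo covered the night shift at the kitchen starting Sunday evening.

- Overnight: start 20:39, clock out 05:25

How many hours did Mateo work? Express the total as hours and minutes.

8 h 46 min

Overnight: 20:39 → midnight = 3 h 21 min; midnight → 05:25 = 5 h 25 min; span 8 h 46 min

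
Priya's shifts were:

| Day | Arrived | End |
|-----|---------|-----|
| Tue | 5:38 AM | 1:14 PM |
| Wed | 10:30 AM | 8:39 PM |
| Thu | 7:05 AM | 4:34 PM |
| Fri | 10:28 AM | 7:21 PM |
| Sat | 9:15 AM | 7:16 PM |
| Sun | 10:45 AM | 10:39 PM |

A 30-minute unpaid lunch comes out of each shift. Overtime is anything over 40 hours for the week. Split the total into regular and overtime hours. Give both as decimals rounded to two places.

Tue: 5:38 AM–1:14 PM = 7 h 36 min; less 30 min break → 7 h 6 min
Wed: 10:30 AM–8:39 PM = 10 h 9 min; less 30 min break → 9 h 39 min
Thu: 7:05 AM–4:34 PM = 9 h 29 min; less 30 min break → 8 h 59 min
Fri: 10:28 AM–7:21 PM = 8 h 53 min; less 30 min break → 8 h 23 min
Sat: 9:15 AM–7:16 PM = 10 h 1 min; less 30 min break → 9 h 31 min
Sun: 10:45 AM–10:39 PM = 11 h 54 min; less 30 min break → 11 h 24 min
Total worked: 55 h 2 min = 55.03 h.
Threshold 40 h → overtime 15 h 2 min, regular 40 h 0 min.

Regular 40.00 hours, overtime 15.03 hours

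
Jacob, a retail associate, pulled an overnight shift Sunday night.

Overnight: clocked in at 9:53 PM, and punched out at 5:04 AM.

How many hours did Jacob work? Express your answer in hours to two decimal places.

Overnight: 9:53 PM → midnight = 2 h 7 min; midnight → 5:04 AM = 5 h 4 min; span 7 h 11 min

7.18 hours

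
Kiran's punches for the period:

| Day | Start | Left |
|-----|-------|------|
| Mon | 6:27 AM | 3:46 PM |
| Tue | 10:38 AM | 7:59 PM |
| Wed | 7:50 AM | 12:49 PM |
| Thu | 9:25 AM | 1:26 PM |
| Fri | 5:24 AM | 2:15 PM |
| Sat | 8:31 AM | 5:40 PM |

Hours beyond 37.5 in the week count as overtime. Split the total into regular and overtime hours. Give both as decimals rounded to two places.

Regular 37.50 hours, overtime 8.17 hours

Mon: 6:27 AM–3:46 PM = 9 h 19 min
Tue: 10:38 AM–7:59 PM = 9 h 21 min
Wed: 7:50 AM–12:49 PM = 4 h 59 min
Thu: 9:25 AM–1:26 PM = 4 h 1 min
Fri: 5:24 AM–2:15 PM = 8 h 51 min
Sat: 8:31 AM–5:40 PM = 9 h 9 min
Total worked: 45 h 40 min = 45.67 h.
Threshold 37.5 h → overtime 8 h 10 min, regular 37 h 30 min.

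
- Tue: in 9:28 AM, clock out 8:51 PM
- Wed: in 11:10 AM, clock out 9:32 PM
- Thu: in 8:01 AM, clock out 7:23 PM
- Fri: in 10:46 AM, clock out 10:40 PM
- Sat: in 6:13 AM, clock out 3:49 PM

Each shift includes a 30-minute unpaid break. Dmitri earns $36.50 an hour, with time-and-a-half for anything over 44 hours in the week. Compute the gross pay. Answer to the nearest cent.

$2050.39

Tue: 9:28 AM–8:51 PM = 11 h 23 min; less 30 min break → 10 h 53 min
Wed: 11:10 AM–9:32 PM = 10 h 22 min; less 30 min break → 9 h 52 min
Thu: 8:01 AM–7:23 PM = 11 h 22 min; less 30 min break → 10 h 52 min
Fri: 10:46 AM–10:40 PM = 11 h 54 min; less 30 min break → 11 h 24 min
Sat: 6:13 AM–3:49 PM = 9 h 36 min; less 30 min break → 9 h 6 min
Total worked: 52 h 7 min = 3127 min.
Regular 44 h 0 min = 2640 min at $36.50/h; overtime 8 h 7 min = 487 min at $54.75/h.
Pay = (2640 × $36.50 + 487 × $54.75) ÷ 60 = $2050.39.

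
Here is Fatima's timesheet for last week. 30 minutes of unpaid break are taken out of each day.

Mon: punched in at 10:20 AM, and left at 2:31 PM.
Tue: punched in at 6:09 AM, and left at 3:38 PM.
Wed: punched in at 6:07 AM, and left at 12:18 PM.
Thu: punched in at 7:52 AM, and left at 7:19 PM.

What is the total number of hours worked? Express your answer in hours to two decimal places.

29.30 hours

Mon: 10:20 AM–2:31 PM = 4 h 11 min; less 30 min break → 3 h 41 min
Tue: 6:09 AM–3:38 PM = 9 h 29 min; less 30 min break → 8 h 59 min
Wed: 6:07 AM–12:18 PM = 6 h 11 min; less 30 min break → 5 h 41 min
Thu: 7:52 AM–7:19 PM = 11 h 27 min; less 30 min break → 10 h 57 min
Total: 3 h 41 min + 8 h 59 min + 5 h 41 min + 10 h 57 min = 29 h 18 min.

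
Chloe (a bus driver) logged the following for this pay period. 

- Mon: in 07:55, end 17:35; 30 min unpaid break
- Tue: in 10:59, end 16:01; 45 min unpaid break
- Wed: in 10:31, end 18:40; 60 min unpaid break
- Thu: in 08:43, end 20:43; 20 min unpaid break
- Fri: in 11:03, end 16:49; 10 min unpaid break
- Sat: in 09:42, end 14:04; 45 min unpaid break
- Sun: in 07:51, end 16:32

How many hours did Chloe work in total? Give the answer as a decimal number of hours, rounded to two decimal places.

Mon: 07:55–17:35 = 9 h 40 min; less 30 min break → 9 h 10 min
Tue: 10:59–16:01 = 5 h 2 min; less 45 min break → 4 h 17 min
Wed: 10:31–18:40 = 8 h 9 min; less 60 min break → 7 h 9 min
Thu: 08:43–20:43 = 12 h 0 min; less 20 min break → 11 h 40 min
Fri: 11:03–16:49 = 5 h 46 min; less 10 min break → 5 h 36 min
Sat: 09:42–14:04 = 4 h 22 min; less 45 min break → 3 h 37 min
Sun: 07:51–16:32 = 8 h 41 min
Total: 9 h 10 min + 4 h 17 min + 7 h 9 min + 11 h 40 min + 5 h 36 min + 3 h 37 min + 8 h 41 min = 50 h 10 min.

50.17 hours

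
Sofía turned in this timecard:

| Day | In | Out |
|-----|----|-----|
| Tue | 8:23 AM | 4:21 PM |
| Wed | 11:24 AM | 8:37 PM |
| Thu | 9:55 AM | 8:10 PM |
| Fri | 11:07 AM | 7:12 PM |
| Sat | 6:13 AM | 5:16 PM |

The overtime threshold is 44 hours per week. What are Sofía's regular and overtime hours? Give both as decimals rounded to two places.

Tue: 8:23 AM–4:21 PM = 7 h 58 min
Wed: 11:24 AM–8:37 PM = 9 h 13 min
Thu: 9:55 AM–8:10 PM = 10 h 15 min
Fri: 11:07 AM–7:12 PM = 8 h 5 min
Sat: 6:13 AM–5:16 PM = 11 h 3 min
Total worked: 46 h 34 min = 46.57 h.
Threshold 44 h → overtime 2 h 34 min, regular 44 h 0 min.

Regular 44.00 hours, overtime 2.57 hours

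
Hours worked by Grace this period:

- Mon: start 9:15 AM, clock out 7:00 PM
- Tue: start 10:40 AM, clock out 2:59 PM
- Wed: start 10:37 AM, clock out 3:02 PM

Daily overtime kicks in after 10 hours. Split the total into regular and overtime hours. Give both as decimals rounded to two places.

Regular 18.48 hours, overtime 0.00 hours

Mon: 9:15 AM–7:00 PM = 9 h 45 min
Tue: 10:40 AM–2:59 PM = 4 h 19 min
Wed: 10:37 AM–3:02 PM = 4 h 25 min
Mon reg 9 h 45 min / OT 0 h 0 min; Tue reg 4 h 19 min / OT 0 h 0 min; Wed reg 4 h 25 min / OT 0 h 0 min.
Totals: regular 18 h 29 min, overtime 0 h 0 min.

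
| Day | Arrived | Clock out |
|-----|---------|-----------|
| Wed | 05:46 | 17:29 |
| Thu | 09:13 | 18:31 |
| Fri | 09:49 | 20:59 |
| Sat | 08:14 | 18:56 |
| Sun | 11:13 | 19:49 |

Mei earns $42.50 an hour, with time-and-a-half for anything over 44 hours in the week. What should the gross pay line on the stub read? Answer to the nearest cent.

$2347.06

Wed: 05:46–17:29 = 11 h 43 min
Thu: 09:13–18:31 = 9 h 18 min
Fri: 09:49–20:59 = 11 h 10 min
Sat: 08:14–18:56 = 10 h 42 min
Sun: 11:13–19:49 = 8 h 36 min
Total worked: 51 h 29 min = 3089 min.
Regular 44 h 0 min = 2640 min at $42.50/h; overtime 7 h 29 min = 449 min at $63.75/h.
Pay = (2640 × $42.50 + 449 × $63.75) ÷ 60 = $2347.06.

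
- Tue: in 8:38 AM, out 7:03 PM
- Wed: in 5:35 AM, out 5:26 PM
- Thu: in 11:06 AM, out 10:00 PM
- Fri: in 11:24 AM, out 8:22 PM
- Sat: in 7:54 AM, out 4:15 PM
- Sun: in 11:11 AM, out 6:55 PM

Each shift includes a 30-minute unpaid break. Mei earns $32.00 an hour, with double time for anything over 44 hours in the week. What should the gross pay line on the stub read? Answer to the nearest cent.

Tue: 8:38 AM–7:03 PM = 10 h 25 min; less 30 min break → 9 h 55 min
Wed: 5:35 AM–5:26 PM = 11 h 51 min; less 30 min break → 11 h 21 min
Thu: 11:06 AM–10:00 PM = 10 h 54 min; less 30 min break → 10 h 24 min
Fri: 11:24 AM–8:22 PM = 8 h 58 min; less 30 min break → 8 h 28 min
Sat: 7:54 AM–4:15 PM = 8 h 21 min; less 30 min break → 7 h 51 min
Sun: 11:11 AM–6:55 PM = 7 h 44 min; less 30 min break → 7 h 14 min
Total worked: 55 h 13 min = 3313 min.
Regular 44 h 0 min = 2640 min at $32.00/h; overtime 11 h 13 min = 673 min at $64.00/h.
Pay = (2640 × $32.00 + 673 × $64.00) ÷ 60 = $2125.87.

$2125.87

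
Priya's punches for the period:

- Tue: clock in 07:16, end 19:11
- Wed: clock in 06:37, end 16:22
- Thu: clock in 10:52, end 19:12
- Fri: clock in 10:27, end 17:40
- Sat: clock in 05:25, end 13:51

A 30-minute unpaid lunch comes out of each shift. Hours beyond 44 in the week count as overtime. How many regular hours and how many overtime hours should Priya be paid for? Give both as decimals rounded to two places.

Tue: 07:16–19:11 = 11 h 55 min; less 30 min break → 11 h 25 min
Wed: 06:37–16:22 = 9 h 45 min; less 30 min break → 9 h 15 min
Thu: 10:52–19:12 = 8 h 20 min; less 30 min break → 7 h 50 min
Fri: 10:27–17:40 = 7 h 13 min; less 30 min break → 6 h 43 min
Sat: 05:25–13:51 = 8 h 26 min; less 30 min break → 7 h 56 min
Total worked: 43 h 9 min = 43.15 h.
Threshold 44 h → overtime 0 h 0 min, regular 43 h 9 min.

Regular 43.15 hours, overtime 0.00 hours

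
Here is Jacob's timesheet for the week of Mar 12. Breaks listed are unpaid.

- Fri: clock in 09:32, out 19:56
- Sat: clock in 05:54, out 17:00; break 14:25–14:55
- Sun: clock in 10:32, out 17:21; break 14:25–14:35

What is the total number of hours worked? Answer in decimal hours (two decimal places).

27.65 hours

Fri: 09:32–19:56 = 10 h 24 min
Sat: 05:54–17:00 = 11 h 6 min; less 30 min break → 10 h 36 min
Sun: 10:32–17:21 = 6 h 49 min; less 10 min break → 6 h 39 min
Total: 10 h 24 min + 10 h 36 min + 6 h 39 min = 27 h 39 min.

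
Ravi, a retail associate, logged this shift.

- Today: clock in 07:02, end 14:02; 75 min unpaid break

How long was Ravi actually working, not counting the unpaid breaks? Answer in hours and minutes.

5 h 45 min

Today: 07:02–14:02 = 7 h 0 min; less 75 min break → 5 h 45 min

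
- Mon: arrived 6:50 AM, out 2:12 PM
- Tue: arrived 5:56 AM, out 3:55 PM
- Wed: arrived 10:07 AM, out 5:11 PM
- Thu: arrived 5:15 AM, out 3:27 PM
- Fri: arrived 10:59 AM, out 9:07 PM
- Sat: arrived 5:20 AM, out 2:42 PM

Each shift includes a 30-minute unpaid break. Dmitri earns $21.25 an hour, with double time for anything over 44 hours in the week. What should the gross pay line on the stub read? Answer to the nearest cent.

Mon: 6:50 AM–2:12 PM = 7 h 22 min; less 30 min break → 6 h 52 min
Tue: 5:56 AM–3:55 PM = 9 h 59 min; less 30 min break → 9 h 29 min
Wed: 10:07 AM–5:11 PM = 7 h 4 min; less 30 min break → 6 h 34 min
Thu: 5:15 AM–3:27 PM = 10 h 12 min; less 30 min break → 9 h 42 min
Fri: 10:59 AM–9:07 PM = 10 h 8 min; less 30 min break → 9 h 38 min
Sat: 5:20 AM–2:42 PM = 9 h 22 min; less 30 min break → 8 h 52 min
Total worked: 51 h 7 min = 3067 min.
Regular 44 h 0 min = 2640 min at $21.25/h; overtime 7 h 7 min = 427 min at $42.50/h.
Pay = (2640 × $21.25 + 427 × $42.50) ÷ 60 = $1237.46.

$1237.46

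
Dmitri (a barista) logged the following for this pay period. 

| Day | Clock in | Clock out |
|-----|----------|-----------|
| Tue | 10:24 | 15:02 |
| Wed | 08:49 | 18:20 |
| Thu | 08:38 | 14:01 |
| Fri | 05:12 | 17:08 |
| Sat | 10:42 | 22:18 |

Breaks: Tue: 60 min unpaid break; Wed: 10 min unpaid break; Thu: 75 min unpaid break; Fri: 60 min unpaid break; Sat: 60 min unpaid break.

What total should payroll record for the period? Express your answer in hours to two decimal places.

Tue: 10:24–15:02 = 4 h 38 min; less 60 min break → 3 h 38 min
Wed: 08:49–18:20 = 9 h 31 min; less 10 min break → 9 h 21 min
Thu: 08:38–14:01 = 5 h 23 min; less 75 min break → 4 h 8 min
Fri: 05:12–17:08 = 11 h 56 min; less 60 min break → 10 h 56 min
Sat: 10:42–22:18 = 11 h 36 min; less 60 min break → 10 h 36 min
Total: 3 h 38 min + 9 h 21 min + 4 h 8 min + 10 h 56 min + 10 h 36 min = 38 h 39 min.

38.65 hours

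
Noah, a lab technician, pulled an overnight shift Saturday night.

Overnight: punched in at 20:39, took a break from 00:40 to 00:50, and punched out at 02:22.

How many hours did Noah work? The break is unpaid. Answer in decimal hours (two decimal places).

Overnight: 20:39 → midnight = 3 h 21 min; midnight → 02:22 = 2 h 22 min; span 5 h 43 min; less 10 min break → 5 h 33 min

5.55 hours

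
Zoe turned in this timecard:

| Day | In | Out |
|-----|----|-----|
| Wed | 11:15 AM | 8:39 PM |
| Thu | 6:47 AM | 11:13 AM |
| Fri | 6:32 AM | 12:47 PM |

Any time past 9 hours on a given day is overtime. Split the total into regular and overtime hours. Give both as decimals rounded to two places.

Wed: 11:15 AM–8:39 PM = 9 h 24 min
Thu: 6:47 AM–11:13 AM = 4 h 26 min
Fri: 6:32 AM–12:47 PM = 6 h 15 min
Wed reg 9 h 0 min / OT 0 h 24 min; Thu reg 4 h 26 min / OT 0 h 0 min; Fri reg 6 h 15 min / OT 0 h 0 min.
Totals: regular 19 h 41 min, overtime 0 h 24 min.

Regular 19.68 hours, overtime 0.40 hours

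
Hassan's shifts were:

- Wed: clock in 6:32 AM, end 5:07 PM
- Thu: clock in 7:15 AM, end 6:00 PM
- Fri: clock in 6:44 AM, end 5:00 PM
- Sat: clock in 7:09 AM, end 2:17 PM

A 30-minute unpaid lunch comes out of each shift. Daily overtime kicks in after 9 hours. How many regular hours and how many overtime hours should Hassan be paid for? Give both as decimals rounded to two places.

Wed: 6:32 AM–5:07 PM = 10 h 35 min; less 30 min break → 10 h 5 min
Thu: 7:15 AM–6:00 PM = 10 h 45 min; less 30 min break → 10 h 15 min
Fri: 6:44 AM–5:00 PM = 10 h 16 min; less 30 min break → 9 h 46 min
Sat: 7:09 AM–2:17 PM = 7 h 8 min; less 30 min break → 6 h 38 min
Wed reg 9 h 0 min / OT 1 h 5 min; Thu reg 9 h 0 min / OT 1 h 15 min; Fri reg 9 h 0 min / OT 0 h 46 min; Sat reg 6 h 38 min / OT 0 h 0 min.
Totals: regular 33 h 38 min, overtime 3 h 6 min.

Regular 33.63 hours, overtime 3.10 hours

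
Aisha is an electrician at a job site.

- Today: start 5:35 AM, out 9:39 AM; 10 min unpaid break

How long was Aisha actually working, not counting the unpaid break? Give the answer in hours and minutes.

Today: 5:35 AM–9:39 AM = 4 h 4 min; less 10 min break → 3 h 54 min

3 h 54 min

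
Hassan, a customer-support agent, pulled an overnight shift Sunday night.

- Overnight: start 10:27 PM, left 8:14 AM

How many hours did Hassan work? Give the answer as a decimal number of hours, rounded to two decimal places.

Overnight: 10:27 PM → midnight = 1 h 33 min; midnight → 8:14 AM = 8 h 14 min; span 9 h 47 min

9.78 hours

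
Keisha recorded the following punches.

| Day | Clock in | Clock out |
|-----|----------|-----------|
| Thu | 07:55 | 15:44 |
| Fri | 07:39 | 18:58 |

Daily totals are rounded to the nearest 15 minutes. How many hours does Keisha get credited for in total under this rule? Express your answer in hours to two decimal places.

19.00 hours

Thu: 07:55–15:44 = 7 h 49 min → rounds to 7 h 45 min
Fri: 07:39–18:58 = 11 h 19 min → rounds to 11 h 15 min
Total credited: 19 h 0 min.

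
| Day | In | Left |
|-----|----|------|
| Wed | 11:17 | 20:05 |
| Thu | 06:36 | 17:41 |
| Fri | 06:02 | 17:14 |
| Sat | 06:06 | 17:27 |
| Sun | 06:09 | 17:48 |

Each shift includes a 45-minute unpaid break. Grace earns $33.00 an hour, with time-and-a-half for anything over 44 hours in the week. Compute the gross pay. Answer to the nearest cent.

$1765.50

Wed: 11:17–20:05 = 8 h 48 min; less 45 min break → 8 h 3 min
Thu: 06:36–17:41 = 11 h 5 min; less 45 min break → 10 h 20 min
Fri: 06:02–17:14 = 11 h 12 min; less 45 min break → 10 h 27 min
Sat: 06:06–17:27 = 11 h 21 min; less 45 min break → 10 h 36 min
Sun: 06:09–17:48 = 11 h 39 min; less 45 min break → 10 h 54 min
Total worked: 50 h 20 min = 3020 min.
Regular 44 h 0 min = 2640 min at $33.00/h; overtime 6 h 20 min = 380 min at $49.50/h.
Pay = (2640 × $33.00 + 380 × $49.50) ÷ 60 = $1765.50.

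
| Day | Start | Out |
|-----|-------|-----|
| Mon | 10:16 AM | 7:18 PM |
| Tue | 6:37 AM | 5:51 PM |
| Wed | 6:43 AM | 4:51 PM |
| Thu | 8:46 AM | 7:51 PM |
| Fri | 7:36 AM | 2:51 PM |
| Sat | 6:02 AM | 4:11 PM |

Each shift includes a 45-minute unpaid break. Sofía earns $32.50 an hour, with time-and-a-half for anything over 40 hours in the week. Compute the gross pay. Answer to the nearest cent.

Mon: 10:16 AM–7:18 PM = 9 h 2 min; less 45 min break → 8 h 17 min
Tue: 6:37 AM–5:51 PM = 11 h 14 min; less 45 min break → 10 h 29 min
Wed: 6:43 AM–4:51 PM = 10 h 8 min; less 45 min break → 9 h 23 min
Thu: 8:46 AM–7:51 PM = 11 h 5 min; less 45 min break → 10 h 20 min
Fri: 7:36 AM–2:51 PM = 7 h 15 min; less 45 min break → 6 h 30 min
Sat: 6:02 AM–4:11 PM = 10 h 9 min; less 45 min break → 9 h 24 min
Total worked: 54 h 23 min = 3263 min.
Regular 40 h 0 min = 2400 min at $32.50/h; overtime 14 h 23 min = 863 min at $48.75/h.
Pay = (2400 × $32.50 + 863 × $48.75) ÷ 60 = $2001.19.

$2001.19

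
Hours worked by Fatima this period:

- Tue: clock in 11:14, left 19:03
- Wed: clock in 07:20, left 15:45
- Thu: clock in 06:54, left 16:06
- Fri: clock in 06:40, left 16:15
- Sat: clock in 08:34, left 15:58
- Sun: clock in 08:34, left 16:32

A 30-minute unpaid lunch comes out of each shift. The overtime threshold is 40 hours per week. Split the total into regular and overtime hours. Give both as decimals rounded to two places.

Tue: 11:14–19:03 = 7 h 49 min; less 30 min break → 7 h 19 min
Wed: 07:20–15:45 = 8 h 25 min; less 30 min break → 7 h 55 min
Thu: 06:54–16:06 = 9 h 12 min; less 30 min break → 8 h 42 min
Fri: 06:40–16:15 = 9 h 35 min; less 30 min break → 9 h 5 min
Sat: 08:34–15:58 = 7 h 24 min; less 30 min break → 6 h 54 min
Sun: 08:34–16:32 = 7 h 58 min; less 30 min break → 7 h 28 min
Total worked: 47 h 23 min = 47.38 h.
Threshold 40 h → overtime 7 h 23 min, regular 40 h 0 min.

Regular 40.00 hours, overtime 7.38 hours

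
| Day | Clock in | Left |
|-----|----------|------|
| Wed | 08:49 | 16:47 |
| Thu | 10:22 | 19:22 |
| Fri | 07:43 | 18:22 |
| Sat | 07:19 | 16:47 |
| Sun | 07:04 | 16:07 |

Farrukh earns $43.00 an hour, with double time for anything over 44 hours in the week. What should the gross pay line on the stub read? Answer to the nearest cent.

$2075.47

Wed: 08:49–16:47 = 7 h 58 min
Thu: 10:22–19:22 = 9 h 0 min
Fri: 07:43–18:22 = 10 h 39 min
Sat: 07:19–16:47 = 9 h 28 min
Sun: 07:04–16:07 = 9 h 3 min
Total worked: 46 h 8 min = 2768 min.
Regular 44 h 0 min = 2640 min at $43.00/h; overtime 2 h 8 min = 128 min at $86.00/h.
Pay = (2640 × $43.00 + 128 × $86.00) ÷ 60 = $2075.47.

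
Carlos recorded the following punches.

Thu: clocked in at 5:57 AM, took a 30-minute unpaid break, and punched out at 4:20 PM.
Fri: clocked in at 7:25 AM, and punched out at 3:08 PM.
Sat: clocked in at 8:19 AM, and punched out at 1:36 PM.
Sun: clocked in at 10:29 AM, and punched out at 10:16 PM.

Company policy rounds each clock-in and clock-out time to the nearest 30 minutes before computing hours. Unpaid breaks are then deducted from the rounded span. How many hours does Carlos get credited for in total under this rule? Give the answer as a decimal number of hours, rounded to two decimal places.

34.50 hours

Thu: in 5:57 AM→6:00 AM, out 4:20 PM→4:30 PM; 10 h 30 min − 30 min = 10 h 0 min
Fri: in 7:25 AM→7:30 AM, out 3:08 PM→3:00 PM; 7 h 30 min
Sat: in 8:19 AM→8:30 AM, out 1:36 PM→1:30 PM; 5 h 0 min
Sun: in 10:29 AM→10:30 AM, out 10:16 PM→10:30 PM; 12 h 0 min
Total credited: 34 h 30 min.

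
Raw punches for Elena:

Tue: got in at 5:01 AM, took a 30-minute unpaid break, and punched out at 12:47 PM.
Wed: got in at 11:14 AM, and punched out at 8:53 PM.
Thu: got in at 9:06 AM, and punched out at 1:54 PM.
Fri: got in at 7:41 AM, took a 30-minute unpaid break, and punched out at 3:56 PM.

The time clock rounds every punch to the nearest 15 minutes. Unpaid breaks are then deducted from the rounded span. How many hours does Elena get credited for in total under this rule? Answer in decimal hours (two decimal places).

Tue: in 5:01 AM→5:00 AM, out 12:47 PM→12:45 PM; 7 h 45 min − 30 min = 7 h 15 min
Wed: in 11:14 AM→11:15 AM, out 8:53 PM→9:00 PM; 9 h 45 min
Thu: in 9:06 AM→9:00 AM, out 1:54 PM→2:00 PM; 5 h 0 min
Fri: in 7:41 AM→7:45 AM, out 3:56 PM→4:00 PM; 8 h 15 min − 30 min = 7 h 45 min
Total credited: 29 h 45 min.

29.75 hours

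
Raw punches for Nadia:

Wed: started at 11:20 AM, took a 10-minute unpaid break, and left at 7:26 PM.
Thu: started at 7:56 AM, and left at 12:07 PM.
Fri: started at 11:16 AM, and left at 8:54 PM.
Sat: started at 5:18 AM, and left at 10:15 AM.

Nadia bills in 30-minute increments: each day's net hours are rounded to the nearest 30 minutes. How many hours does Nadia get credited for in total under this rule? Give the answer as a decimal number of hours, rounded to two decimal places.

26.50 hours

Wed: 11:20 AM–7:26 PM = 8 h 6 min − 10 min = 7 h 56 min → rounds to 8 h 0 min
Thu: 7:56 AM–12:07 PM = 4 h 11 min → rounds to 4 h 0 min
Fri: 11:16 AM–8:54 PM = 9 h 38 min → rounds to 9 h 30 min
Sat: 5:18 AM–10:15 AM = 4 h 57 min → rounds to 5 h 0 min
Total credited: 26 h 30 min.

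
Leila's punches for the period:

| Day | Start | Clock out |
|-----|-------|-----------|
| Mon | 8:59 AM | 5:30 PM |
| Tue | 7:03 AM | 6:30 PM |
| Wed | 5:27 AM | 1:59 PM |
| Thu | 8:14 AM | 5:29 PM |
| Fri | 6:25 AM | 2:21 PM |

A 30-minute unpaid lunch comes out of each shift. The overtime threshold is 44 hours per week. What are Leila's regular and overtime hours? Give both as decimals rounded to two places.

Mon: 8:59 AM–5:30 PM = 8 h 31 min; less 30 min break → 8 h 1 min
Tue: 7:03 AM–6:30 PM = 11 h 27 min; less 30 min break → 10 h 57 min
Wed: 5:27 AM–1:59 PM = 8 h 32 min; less 30 min break → 8 h 2 min
Thu: 8:14 AM–5:29 PM = 9 h 15 min; less 30 min break → 8 h 45 min
Fri: 6:25 AM–2:21 PM = 7 h 56 min; less 30 min break → 7 h 26 min
Total worked: 43 h 11 min = 43.18 h.
Threshold 44 h → overtime 0 h 0 min, regular 43 h 11 min.

Regular 43.18 hours, overtime 0.00 hours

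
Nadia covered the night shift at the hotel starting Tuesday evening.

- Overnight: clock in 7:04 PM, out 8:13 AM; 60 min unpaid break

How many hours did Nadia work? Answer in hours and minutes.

Overnight: 7:04 PM → midnight = 4 h 56 min; midnight → 8:13 AM = 8 h 13 min; span 13 h 9 min; less 60 min break → 12 h 9 min

12 h 9 min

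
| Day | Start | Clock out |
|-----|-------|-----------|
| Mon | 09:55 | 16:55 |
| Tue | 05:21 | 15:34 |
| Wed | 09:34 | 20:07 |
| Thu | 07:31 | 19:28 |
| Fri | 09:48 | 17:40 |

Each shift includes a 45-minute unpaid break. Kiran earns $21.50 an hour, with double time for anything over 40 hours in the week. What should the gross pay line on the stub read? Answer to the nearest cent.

$1024.83

Mon: 09:55–16:55 = 7 h 0 min; less 45 min break → 6 h 15 min
Tue: 05:21–15:34 = 10 h 13 min; less 45 min break → 9 h 28 min
Wed: 09:34–20:07 = 10 h 33 min; less 45 min break → 9 h 48 min
Thu: 07:31–19:28 = 11 h 57 min; less 45 min break → 11 h 12 min
Fri: 09:48–17:40 = 7 h 52 min; less 45 min break → 7 h 7 min
Total worked: 43 h 50 min = 2630 min.
Regular 40 h 0 min = 2400 min at $21.50/h; overtime 3 h 50 min = 230 min at $43.00/h.
Pay = (2400 × $21.50 + 230 × $43.00) ÷ 60 = $1024.83.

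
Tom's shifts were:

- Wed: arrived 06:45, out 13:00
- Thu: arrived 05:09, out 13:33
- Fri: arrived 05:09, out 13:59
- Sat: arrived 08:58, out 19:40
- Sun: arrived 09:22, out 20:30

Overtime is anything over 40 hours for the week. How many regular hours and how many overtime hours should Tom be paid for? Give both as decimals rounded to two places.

Wed: 06:45–13:00 = 6 h 15 min
Thu: 05:09–13:33 = 8 h 24 min
Fri: 05:09–13:59 = 8 h 50 min
Sat: 08:58–19:40 = 10 h 42 min
Sun: 09:22–20:30 = 11 h 8 min
Total worked: 45 h 19 min = 45.32 h.
Threshold 40 h → overtime 5 h 19 min, regular 40 h 0 min.

Regular 40.00 hours, overtime 5.32 hours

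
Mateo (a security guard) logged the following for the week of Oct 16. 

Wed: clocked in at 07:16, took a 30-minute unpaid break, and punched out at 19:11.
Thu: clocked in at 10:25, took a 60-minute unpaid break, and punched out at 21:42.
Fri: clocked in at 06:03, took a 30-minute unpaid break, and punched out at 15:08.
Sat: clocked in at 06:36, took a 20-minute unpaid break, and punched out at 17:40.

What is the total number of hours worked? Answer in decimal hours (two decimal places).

41.02 hours

Wed: 07:16–19:11 = 11 h 55 min; less 30 min break → 11 h 25 min
Thu: 10:25–21:42 = 11 h 17 min; less 60 min break → 10 h 17 min
Fri: 06:03–15:08 = 9 h 5 min; less 30 min break → 8 h 35 min
Sat: 06:36–17:40 = 11 h 4 min; less 20 min break → 10 h 44 min
Total: 11 h 25 min + 10 h 17 min + 8 h 35 min + 10 h 44 min = 41 h 1 min.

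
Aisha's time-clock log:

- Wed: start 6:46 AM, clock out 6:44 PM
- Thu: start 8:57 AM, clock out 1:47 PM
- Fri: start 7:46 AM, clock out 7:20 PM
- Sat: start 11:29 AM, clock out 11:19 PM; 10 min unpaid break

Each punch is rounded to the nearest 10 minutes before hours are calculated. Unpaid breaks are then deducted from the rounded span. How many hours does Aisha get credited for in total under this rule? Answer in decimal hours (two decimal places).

39.83 hours

Wed: in 6:46 AM→6:50 AM, out 6:44 PM→6:40 PM; 11 h 50 min
Thu: in 8:57 AM→9:00 AM, out 1:47 PM→1:50 PM; 4 h 50 min
Fri: in 7:46 AM→7:50 AM, out 7:20 PM→7:20 PM; 11 h 30 min
Sat: in 11:29 AM→11:30 AM, out 11:19 PM→11:20 PM; 11 h 50 min − 10 min = 11 h 40 min
Total credited: 39 h 50 min.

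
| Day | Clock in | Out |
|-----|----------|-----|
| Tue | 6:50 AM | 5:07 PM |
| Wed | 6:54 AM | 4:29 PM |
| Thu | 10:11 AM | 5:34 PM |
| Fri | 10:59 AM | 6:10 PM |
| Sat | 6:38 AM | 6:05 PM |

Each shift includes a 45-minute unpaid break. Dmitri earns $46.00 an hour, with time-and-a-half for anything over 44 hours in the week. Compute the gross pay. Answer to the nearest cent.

$1938.13

Tue: 6:50 AM–5:07 PM = 10 h 17 min; less 45 min break → 9 h 32 min
Wed: 6:54 AM–4:29 PM = 9 h 35 min; less 45 min break → 8 h 50 min
Thu: 10:11 AM–5:34 PM = 7 h 23 min; less 45 min break → 6 h 38 min
Fri: 10:59 AM–6:10 PM = 7 h 11 min; less 45 min break → 6 h 26 min
Sat: 6:38 AM–6:05 PM = 11 h 27 min; less 45 min break → 10 h 42 min
Total worked: 42 h 8 min = 2528 min.
Regular 42 h 8 min = 2528 min at $46.00/h; overtime 0 h 0 min = 0 min at $69.00/h.
Pay = (2528 × $46.00 + 0 × $69.00) ÷ 60 = $1938.13.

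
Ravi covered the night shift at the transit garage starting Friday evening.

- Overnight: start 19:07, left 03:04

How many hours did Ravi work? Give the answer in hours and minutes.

Overnight: 19:07 → midnight = 4 h 53 min; midnight → 03:04 = 3 h 4 min; span 7 h 57 min

7 h 57 min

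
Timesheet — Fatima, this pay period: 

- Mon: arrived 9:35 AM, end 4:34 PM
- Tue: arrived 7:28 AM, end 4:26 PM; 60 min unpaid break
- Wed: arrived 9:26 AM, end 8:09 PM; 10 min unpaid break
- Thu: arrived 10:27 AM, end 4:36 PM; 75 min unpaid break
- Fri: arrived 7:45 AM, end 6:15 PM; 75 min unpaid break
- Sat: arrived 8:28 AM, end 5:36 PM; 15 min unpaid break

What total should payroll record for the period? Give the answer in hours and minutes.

Mon: 9:35 AM–4:34 PM = 6 h 59 min
Tue: 7:28 AM–4:26 PM = 8 h 58 min; less 60 min break → 7 h 58 min
Wed: 9:26 AM–8:09 PM = 10 h 43 min; less 10 min break → 10 h 33 min
Thu: 10:27 AM–4:36 PM = 6 h 9 min; less 75 min break → 4 h 54 min
Fri: 7:45 AM–6:15 PM = 10 h 30 min; less 75 min break → 9 h 15 min
Sat: 8:28 AM–5:36 PM = 9 h 8 min; less 15 min break → 8 h 53 min
Total: 6 h 59 min + 7 h 58 min + 10 h 33 min + 4 h 54 min + 9 h 15 min + 8 h 53 min = 48 h 32 min.

48 h 32 min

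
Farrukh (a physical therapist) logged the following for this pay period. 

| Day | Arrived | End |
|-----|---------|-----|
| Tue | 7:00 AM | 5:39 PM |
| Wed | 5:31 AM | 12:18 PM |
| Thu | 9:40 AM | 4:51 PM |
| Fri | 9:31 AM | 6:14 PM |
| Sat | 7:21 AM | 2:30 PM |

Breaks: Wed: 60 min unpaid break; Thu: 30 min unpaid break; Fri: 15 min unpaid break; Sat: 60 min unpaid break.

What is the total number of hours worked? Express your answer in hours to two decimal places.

Tue: 7:00 AM–5:39 PM = 10 h 39 min
Wed: 5:31 AM–12:18 PM = 6 h 47 min; less 60 min break → 5 h 47 min
Thu: 9:40 AM–4:51 PM = 7 h 11 min; less 30 min break → 6 h 41 min
Fri: 9:31 AM–6:14 PM = 8 h 43 min; less 15 min break → 8 h 28 min
Sat: 7:21 AM–2:30 PM = 7 h 9 min; less 60 min break → 6 h 9 min
Total: 10 h 39 min + 5 h 47 min + 6 h 41 min + 8 h 28 min + 6 h 9 min = 37 h 44 min.

37.73 hours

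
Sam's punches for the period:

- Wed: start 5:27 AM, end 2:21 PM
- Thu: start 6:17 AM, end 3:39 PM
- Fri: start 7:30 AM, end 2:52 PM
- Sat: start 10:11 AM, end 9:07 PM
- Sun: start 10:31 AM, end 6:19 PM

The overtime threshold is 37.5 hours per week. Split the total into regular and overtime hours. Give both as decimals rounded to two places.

Regular 37.50 hours, overtime 6.87 hours

Wed: 5:27 AM–2:21 PM = 8 h 54 min
Thu: 6:17 AM–3:39 PM = 9 h 22 min
Fri: 7:30 AM–2:52 PM = 7 h 22 min
Sat: 10:11 AM–9:07 PM = 10 h 56 min
Sun: 10:31 AM–6:19 PM = 7 h 48 min
Total worked: 44 h 22 min = 44.37 h.
Threshold 37.5 h → overtime 6 h 52 min, regular 37 h 30 min.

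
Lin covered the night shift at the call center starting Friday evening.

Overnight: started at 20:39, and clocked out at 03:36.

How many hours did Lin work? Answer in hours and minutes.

6 h 57 min

Overnight: 20:39 → midnight = 3 h 21 min; midnight → 03:36 = 3 h 36 min; span 6 h 57 min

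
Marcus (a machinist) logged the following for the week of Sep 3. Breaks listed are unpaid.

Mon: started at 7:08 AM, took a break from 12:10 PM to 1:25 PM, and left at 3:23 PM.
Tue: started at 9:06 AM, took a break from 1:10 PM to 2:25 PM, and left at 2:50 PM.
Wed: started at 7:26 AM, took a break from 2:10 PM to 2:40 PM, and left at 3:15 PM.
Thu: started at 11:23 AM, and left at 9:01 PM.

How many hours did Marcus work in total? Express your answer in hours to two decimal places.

Mon: 7:08 AM–3:23 PM = 8 h 15 min; less 75 min break → 7 h 0 min
Tue: 9:06 AM–2:50 PM = 5 h 44 min; less 75 min break → 4 h 29 min
Wed: 7:26 AM–3:15 PM = 7 h 49 min; less 30 min break → 7 h 19 min
Thu: 11:23 AM–9:01 PM = 9 h 38 min
Total: 7 h 0 min + 4 h 29 min + 7 h 19 min + 9 h 38 min = 28 h 26 min.

28.43 hours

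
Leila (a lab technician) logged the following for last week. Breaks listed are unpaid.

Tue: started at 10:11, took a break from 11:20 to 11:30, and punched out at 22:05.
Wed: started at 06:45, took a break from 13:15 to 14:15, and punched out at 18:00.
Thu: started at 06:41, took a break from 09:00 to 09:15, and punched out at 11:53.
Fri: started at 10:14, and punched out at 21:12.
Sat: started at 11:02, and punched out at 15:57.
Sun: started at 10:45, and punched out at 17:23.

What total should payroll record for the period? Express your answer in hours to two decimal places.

49.45 hours

Tue: 10:11–22:05 = 11 h 54 min; less 10 min break → 11 h 44 min
Wed: 06:45–18:00 = 11 h 15 min; less 60 min break → 10 h 15 min
Thu: 06:41–11:53 = 5 h 12 min; less 15 min break → 4 h 57 min
Fri: 10:14–21:12 = 10 h 58 min
Sat: 11:02–15:57 = 4 h 55 min
Sun: 10:45–17:23 = 6 h 38 min
Total: 11 h 44 min + 10 h 15 min + 4 h 57 min + 10 h 58 min + 4 h 55 min + 6 h 38 min = 49 h 27 min.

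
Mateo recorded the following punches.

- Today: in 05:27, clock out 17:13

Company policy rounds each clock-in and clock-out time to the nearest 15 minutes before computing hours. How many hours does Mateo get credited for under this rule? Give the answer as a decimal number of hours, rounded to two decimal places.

11.75 hours

Today: in 05:27→05:30, out 17:13→17:15; 11 h 45 min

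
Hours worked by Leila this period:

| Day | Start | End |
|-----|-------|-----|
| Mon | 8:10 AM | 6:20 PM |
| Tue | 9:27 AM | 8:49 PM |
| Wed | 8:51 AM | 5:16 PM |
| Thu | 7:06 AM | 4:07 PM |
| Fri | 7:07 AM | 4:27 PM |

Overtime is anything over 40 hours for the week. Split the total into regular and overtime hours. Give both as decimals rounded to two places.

Regular 40.00 hours, overtime 8.30 hours

Mon: 8:10 AM–6:20 PM = 10 h 10 min
Tue: 9:27 AM–8:49 PM = 11 h 22 min
Wed: 8:51 AM–5:16 PM = 8 h 25 min
Thu: 7:06 AM–4:07 PM = 9 h 1 min
Fri: 7:07 AM–4:27 PM = 9 h 20 min
Total worked: 48 h 18 min = 48.30 h.
Threshold 40 h → overtime 8 h 18 min, regular 40 h 0 min.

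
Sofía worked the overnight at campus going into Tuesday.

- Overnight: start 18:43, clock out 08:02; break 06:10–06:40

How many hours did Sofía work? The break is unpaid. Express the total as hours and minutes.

Overnight: 18:43 → midnight = 5 h 17 min; midnight → 08:02 = 8 h 2 min; span 13 h 19 min; less 30 min break → 12 h 49 min

12 h 49 min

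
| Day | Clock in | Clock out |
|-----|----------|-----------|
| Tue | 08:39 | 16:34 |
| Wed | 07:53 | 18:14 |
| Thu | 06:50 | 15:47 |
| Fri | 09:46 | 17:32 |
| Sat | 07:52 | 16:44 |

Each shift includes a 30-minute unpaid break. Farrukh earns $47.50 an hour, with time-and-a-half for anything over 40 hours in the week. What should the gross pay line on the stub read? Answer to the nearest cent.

Tue: 08:39–16:34 = 7 h 55 min; less 30 min break → 7 h 25 min
Wed: 07:53–18:14 = 10 h 21 min; less 30 min break → 9 h 51 min
Thu: 06:50–15:47 = 8 h 57 min; less 30 min break → 8 h 27 min
Fri: 09:46–17:32 = 7 h 46 min; less 30 min break → 7 h 16 min
Sat: 07:52–16:44 = 8 h 52 min; less 30 min break → 8 h 22 min
Total worked: 41 h 21 min = 2481 min.
Regular 40 h 0 min = 2400 min at $47.50/h; overtime 1 h 21 min = 81 min at $71.25/h.
Pay = (2400 × $47.50 + 81 × $71.25) ÷ 60 = $1996.19.

$1996.19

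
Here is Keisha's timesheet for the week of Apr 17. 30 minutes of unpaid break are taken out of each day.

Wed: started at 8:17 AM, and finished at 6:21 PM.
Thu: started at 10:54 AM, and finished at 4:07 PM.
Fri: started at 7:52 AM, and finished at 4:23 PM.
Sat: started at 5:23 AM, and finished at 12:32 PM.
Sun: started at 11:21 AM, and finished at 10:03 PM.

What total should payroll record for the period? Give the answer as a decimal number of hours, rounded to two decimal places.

Wed: 8:17 AM–6:21 PM = 10 h 4 min; less 30 min break → 9 h 34 min
Thu: 10:54 AM–4:07 PM = 5 h 13 min; less 30 min break → 4 h 43 min
Fri: 7:52 AM–4:23 PM = 8 h 31 min; less 30 min break → 8 h 1 min
Sat: 5:23 AM–12:32 PM = 7 h 9 min; less 30 min break → 6 h 39 min
Sun: 11:21 AM–10:03 PM = 10 h 42 min; less 30 min break → 10 h 12 min
Total: 9 h 34 min + 4 h 43 min + 8 h 1 min + 6 h 39 min + 10 h 12 min = 39 h 9 min.

39.15 hours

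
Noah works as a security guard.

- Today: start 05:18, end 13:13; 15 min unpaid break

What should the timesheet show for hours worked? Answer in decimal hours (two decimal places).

7.67 hours

Today: 05:18–13:13 = 7 h 55 min; less 15 min break → 7 h 40 min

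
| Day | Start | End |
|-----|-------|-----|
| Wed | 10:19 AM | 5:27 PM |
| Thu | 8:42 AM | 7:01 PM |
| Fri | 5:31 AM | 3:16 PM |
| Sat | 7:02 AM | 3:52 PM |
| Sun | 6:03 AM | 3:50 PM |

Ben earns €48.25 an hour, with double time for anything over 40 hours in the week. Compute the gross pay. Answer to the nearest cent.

€2491.31

Wed: 10:19 AM–5:27 PM = 7 h 8 min
Thu: 8:42 AM–7:01 PM = 10 h 19 min
Fri: 5:31 AM–3:16 PM = 9 h 45 min
Sat: 7:02 AM–3:52 PM = 8 h 50 min
Sun: 6:03 AM–3:50 PM = 9 h 47 min
Total worked: 45 h 49 min = 2749 min.
Regular 40 h 0 min = 2400 min at €48.25/h; overtime 5 h 49 min = 349 min at €96.50/h.
Pay = (2400 × €48.25 + 349 × €96.50) ÷ 60 = €2491.31.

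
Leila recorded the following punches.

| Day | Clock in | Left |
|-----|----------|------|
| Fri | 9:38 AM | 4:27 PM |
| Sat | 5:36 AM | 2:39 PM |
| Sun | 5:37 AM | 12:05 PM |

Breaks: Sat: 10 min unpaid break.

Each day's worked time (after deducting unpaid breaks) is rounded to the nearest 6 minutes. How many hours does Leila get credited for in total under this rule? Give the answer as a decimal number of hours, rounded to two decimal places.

Fri: 9:38 AM–4:27 PM = 6 h 49 min → rounds to 6 h 48 min
Sat: 5:36 AM–2:39 PM = 9 h 3 min − 10 min = 8 h 53 min → rounds to 8 h 54 min
Sun: 5:37 AM–12:05 PM = 6 h 28 min → rounds to 6 h 30 min
Total credited: 22 h 12 min.

22.20 hours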